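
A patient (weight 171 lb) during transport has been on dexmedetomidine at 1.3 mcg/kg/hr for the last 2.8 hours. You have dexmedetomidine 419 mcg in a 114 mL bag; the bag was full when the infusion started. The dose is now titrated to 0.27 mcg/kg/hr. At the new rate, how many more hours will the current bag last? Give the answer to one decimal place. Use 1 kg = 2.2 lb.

Initial rate:
Weight = 171 lb ÷ 2.2 lb/kg = 77.72727 kg
Dose = 1.3 mcg/kg/hr × 77.72727 kg = 101.0455 mcg/hr
Concentration = 419 mcg ÷ 114 mL = 3.675439 mcg/mL
Rate = 101.0455 mcg/hr ÷ 3.675439 mcg/mL = 27.49208 mL/hr
Volume infused so far = 27.49208 mL/hr × 2.8 hr = 76.97783 mL
Volume remaining = 114 − 76.97783 = 37.02217 mL
New rate:
Dose = 0.27 mcg/kg/hr × 77.72727 kg = 20.98636 mcg/hr
Rate = 20.98636 mcg/hr ÷ 3.675439 mcg/mL = 5.709894 mL/hr
Time remaining = 37.02217 mL ÷ 5.709894 mL/hr = 6.483864 hr

6.5 hours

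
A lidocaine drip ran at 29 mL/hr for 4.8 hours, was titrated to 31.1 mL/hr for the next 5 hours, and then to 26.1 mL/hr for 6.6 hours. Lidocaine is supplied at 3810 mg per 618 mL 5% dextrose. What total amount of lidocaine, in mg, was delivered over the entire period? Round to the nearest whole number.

2879 mg

Concentration = 3810 mg ÷ 618 mL = 6.165049 mg/mL
Stage 1: 29 mL/hr × 4.8 hr = 139.2 mL → 139.2 mL × 6.165049 mg/mL = 858.1748 mg
Stage 2: 31.1 mL/hr × 5 hr = 155.5 mL → 155.5 mL × 6.165049 mg/mL = 958.665 mg
Stage 3: 26.1 mL/hr × 6.6 hr = 172.26 mL → 172.26 mL × 6.165049 mg/mL = 1061.991 mg
Total = 858.1748 + 958.665 + 1061.991 = 2878.831 mg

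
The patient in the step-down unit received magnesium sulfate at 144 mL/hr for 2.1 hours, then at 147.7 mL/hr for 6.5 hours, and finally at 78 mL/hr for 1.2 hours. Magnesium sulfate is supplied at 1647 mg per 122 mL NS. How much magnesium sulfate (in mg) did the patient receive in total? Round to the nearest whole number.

18307 mg

Concentration = 1647 mg ÷ 122 mL = 13.5 mg/mL
Stage 1: 144 mL/hr × 2.1 hr = 302.4 mL → 302.4 mL × 13.5 mg/mL = 4082.4 mg
Stage 2: 147.7 mL/hr × 6.5 hr = 960.05 mL → 960.05 mL × 13.5 mg/mL = 12960.67 mg
Stage 3: 78 mL/hr × 1.2 hr = 93.6 mL → 93.6 mL × 13.5 mg/mL = 1263.6 mg
Total = 4082.4 + 12960.67 + 1263.6 = 18306.67 mg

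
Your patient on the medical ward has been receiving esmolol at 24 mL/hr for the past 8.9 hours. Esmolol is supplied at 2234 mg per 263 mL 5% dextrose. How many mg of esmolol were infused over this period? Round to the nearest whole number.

Concentration = 2234 mg ÷ 263 mL = 8.494297 mg/mL = 8494.297 mcg/mL
Drug rate = 24 mL/hr × 8494.297 mcg/mL = 203863.1 mcg/hr
Total = 203863.1 mcg/hr × 8.9 hr = 1814382 mcg = 1814.382 mg

1814 mg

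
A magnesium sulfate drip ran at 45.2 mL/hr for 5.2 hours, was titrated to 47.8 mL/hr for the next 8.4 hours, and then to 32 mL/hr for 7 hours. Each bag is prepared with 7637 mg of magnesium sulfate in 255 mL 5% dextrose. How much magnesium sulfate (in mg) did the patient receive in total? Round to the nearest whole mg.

Concentration = 7637 mg ÷ 255 mL = 29.94902 mg/mL
Stage 1: 45.2 mL/hr × 5.2 hr = 235.04 mL → 235.04 mL × 29.94902 mg/mL = 7039.218 mg
Stage 2: 47.8 mL/hr × 8.4 hr = 401.52 mL → 401.52 mL × 29.94902 mg/mL = 12025.13 mg
Stage 3: 32 mL/hr × 7 hr = 224 mL → 224 mL × 29.94902 mg/mL = 6708.58 mg
Total = 7039.218 + 12025.13 + 6708.58 = 25772.93 mg

25773 mg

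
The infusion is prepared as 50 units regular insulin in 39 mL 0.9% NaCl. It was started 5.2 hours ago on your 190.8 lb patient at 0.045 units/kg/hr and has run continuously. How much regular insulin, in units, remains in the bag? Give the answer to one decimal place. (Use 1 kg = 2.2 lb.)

29.7 units

Weight = 190.8 lb ÷ 2.2 lb/kg = 86.72727 kg
Dose = 0.045 units/kg/hr × 86.72727 kg = 3.902727 units/hr
Concentration = 50 units ÷ 39 mL = 1.282051 units/mL
Rate = 3.902727 units/hr ÷ 1.282051 units/mL = 3.044127 mL/hr
Volume infused = 3.044127 mL/hr × 5.2 hr = 15.82946 mL
Volume remaining = 39 − 15.82946 = 23.17054 mL
Drug remaining = 23.17054 mL × 1.282051 units/mL = 29.70582 units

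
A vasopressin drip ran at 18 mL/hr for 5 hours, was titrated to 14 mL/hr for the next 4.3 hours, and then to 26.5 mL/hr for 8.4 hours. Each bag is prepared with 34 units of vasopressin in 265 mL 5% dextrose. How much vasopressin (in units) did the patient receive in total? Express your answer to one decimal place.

47.8 units

Concentration = 34 units ÷ 265 mL = 0.1283019 units/mL
Stage 1: 18 mL/hr × 5 hr = 90 mL → 90 mL × 0.1283019 units/mL = 11.54717 units
Stage 2: 14 mL/hr × 4.3 hr = 60.2 mL → 60.2 mL × 0.1283019 units/mL = 7.723774 units
Stage 3: 26.5 mL/hr × 8.4 hr = 222.6 mL → 222.6 mL × 0.1283019 units/mL = 28.56 units
Total = 11.54717 + 7.723774 + 28.56 = 47.83094 units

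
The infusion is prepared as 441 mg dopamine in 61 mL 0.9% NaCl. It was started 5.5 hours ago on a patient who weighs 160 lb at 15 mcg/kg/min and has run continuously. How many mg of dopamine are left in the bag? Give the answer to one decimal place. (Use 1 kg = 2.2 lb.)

Weight = 160 lb ÷ 2.2 lb/kg = 72.72727 kg
Dose = 15 mcg/kg/min × 72.72727 kg = 1090.909 mcg/min
1090.909 mcg/min × 60 min/hr = 65454.55 mcg/hr
Concentration = 441 mg ÷ 61 mL = 7.229508 mg/mL = 7229.508 mcg/mL
Rate = 65454.55 mcg/hr ÷ 7229.508 mcg/mL = 9.053803 mL/hr
Volume infused = 9.053803 mL/hr × 5.5 hr = 49.79592 mL
Volume remaining = 61 − 49.79592 = 11.20408 mL
Drug remaining = 11.20408 mL × 7229.508 mcg/mL = 81000 mcg = 81 mg

81.0 mg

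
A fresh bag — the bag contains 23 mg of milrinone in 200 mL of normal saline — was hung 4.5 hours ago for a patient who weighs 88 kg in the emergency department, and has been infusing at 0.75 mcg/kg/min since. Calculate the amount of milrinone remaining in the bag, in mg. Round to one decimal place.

5.2 mg

Dose = 0.75 mcg/kg/min × 88 kg = 66 mcg/min
66 mcg/min × 60 min/hr = 3960 mcg/hr
Concentration = 23 mg ÷ 200 mL = 0.115 mg/mL = 115 mcg/mL
Rate = 3960 mcg/hr ÷ 115 mcg/mL = 34.43478 mL/hr
Volume infused = 34.43478 mL/hr × 4.5 hr = 154.9565 mL
Volume remaining = 200 − 154.9565 = 45.04348 mL
Drug remaining = 45.04348 mL × 115 mcg/mL = 5180 mcg = 5.18 mg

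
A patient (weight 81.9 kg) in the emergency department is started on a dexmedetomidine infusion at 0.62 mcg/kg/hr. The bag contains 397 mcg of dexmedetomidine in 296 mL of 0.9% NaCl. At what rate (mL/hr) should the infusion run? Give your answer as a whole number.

38 mL/hr

Dose = 0.62 mcg/kg/hr × 81.9 kg = 50.778 mcg/hr
Concentration = 397 mcg ÷ 296 mL = 1.341216 mcg/mL
Rate = 50.778 mcg/hr ÷ 1.341216 mcg/mL = 37.85967 mL/hr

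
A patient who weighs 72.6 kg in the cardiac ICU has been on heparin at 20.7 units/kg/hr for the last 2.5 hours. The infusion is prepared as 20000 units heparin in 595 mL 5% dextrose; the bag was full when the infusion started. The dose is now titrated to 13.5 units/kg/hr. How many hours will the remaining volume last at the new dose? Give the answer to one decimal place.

Initial rate:
Dose = 20.7 units/kg/hr × 72.6 kg = 1502.82 units/hr
Concentration = 20000 units ÷ 595 mL = 33.61345 units/mL
Rate = 1502.82 units/hr ÷ 33.61345 units/mL = 44.70889 mL/hr
Volume infused so far = 44.70889 mL/hr × 2.5 hr = 111.7722 mL
Volume remaining = 595 − 111.7722 = 483.2278 mL
New rate:
Dose = 13.5 units/kg/hr × 72.6 kg = 980.1 units/hr
Rate = 980.1 units/hr ÷ 33.61345 units/mL = 29.15797 mL/hr
Time remaining = 483.2278 mL ÷ 29.15797 mL/hr = 16.57275 hr

16.6 hours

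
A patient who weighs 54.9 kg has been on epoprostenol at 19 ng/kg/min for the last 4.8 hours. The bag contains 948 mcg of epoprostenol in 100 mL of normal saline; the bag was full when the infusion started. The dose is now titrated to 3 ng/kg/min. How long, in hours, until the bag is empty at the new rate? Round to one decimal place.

65.5 hours

Initial rate:
Dose = 19 ng/kg/min × 54.9 kg = 1043.1 ng/min
1043.1 ng/min × 60 min/hr = 62586 ng/hr
Concentration = 948 mcg ÷ 100 mL = 9.48 mcg/mL = 9480 ng/mL
Rate = 62586 ng/hr ÷ 9480 ng/mL = 6.601899 mL/hr
Volume infused so far = 6.601899 mL/hr × 4.8 hr = 31.68911 mL
Volume remaining = 100 − 31.68911 = 68.31089 mL
New rate:
Dose = 3 ng/kg/min × 54.9 kg = 164.7 ng/min
164.7 ng/min × 60 min/hr = 9882 ng/hr
Rate = 9882 ng/hr ÷ 9480 ng/mL = 1.042405 mL/hr
Time remaining = 68.31089 mL ÷ 1.042405 mL/hr = 65.532 hr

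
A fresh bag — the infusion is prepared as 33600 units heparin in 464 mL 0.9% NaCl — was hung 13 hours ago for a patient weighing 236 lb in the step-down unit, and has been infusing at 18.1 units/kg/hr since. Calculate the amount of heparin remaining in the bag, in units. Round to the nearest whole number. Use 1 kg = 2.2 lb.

Weight = 236 lb ÷ 2.2 lb/kg = 107.2727 kg
Dose = 18.1 units/kg/hr × 107.2727 kg = 1941.636 units/hr
Concentration = 33600 units ÷ 464 mL = 72.41379 units/mL
Rate = 1941.636 units/hr ÷ 72.41379 units/mL = 26.81307 mL/hr
Volume infused = 26.81307 mL/hr × 13 hr = 348.57 mL
Volume remaining = 464 − 348.57 = 115.43 mL
Drug remaining = 115.43 mL × 72.41379 units/mL = 8358.727 units

8359 units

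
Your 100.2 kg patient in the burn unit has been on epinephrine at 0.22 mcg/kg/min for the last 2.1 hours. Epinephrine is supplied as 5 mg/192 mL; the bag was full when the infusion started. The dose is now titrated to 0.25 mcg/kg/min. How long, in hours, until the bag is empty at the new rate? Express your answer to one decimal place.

Initial rate:
Dose = 0.22 mcg/kg/min × 100.2 kg = 22.044 mcg/min
22.044 mcg/min × 60 min/hr = 1322.64 mcg/hr
Concentration = 5 mg ÷ 192 mL = 0.02604167 mg/mL = 26.04167 mcg/mL
Rate = 1322.64 mcg/hr ÷ 26.04167 mcg/mL = 50.78938 mL/hr
Volume infused so far = 50.78938 mL/hr × 2.1 hr = 106.6577 mL
Volume remaining = 192 − 106.6577 = 85.34231 mL
New rate:
Dose = 0.25 mcg/kg/min × 100.2 kg = 25.05 mcg/min
25.05 mcg/min × 60 min/hr = 1503 mcg/hr
Rate = 1503 mcg/hr ÷ 26.04167 mcg/mL = 57.7152 mL/hr
Time remaining = 85.34231 mL ÷ 57.7152 mL/hr = 1.47868 hr

1.5 hours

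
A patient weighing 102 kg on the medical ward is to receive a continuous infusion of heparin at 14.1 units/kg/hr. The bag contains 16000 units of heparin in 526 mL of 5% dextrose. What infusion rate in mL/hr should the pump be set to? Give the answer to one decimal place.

Dose = 14.1 units/kg/hr × 102 kg = 1438.2 units/hr
Concentration = 16000 units ÷ 526 mL = 30.41825 units/mL
Rate = 1438.2 units/hr ÷ 30.41825 units/mL = 47.28083 mL/hr

47.3 mL/hr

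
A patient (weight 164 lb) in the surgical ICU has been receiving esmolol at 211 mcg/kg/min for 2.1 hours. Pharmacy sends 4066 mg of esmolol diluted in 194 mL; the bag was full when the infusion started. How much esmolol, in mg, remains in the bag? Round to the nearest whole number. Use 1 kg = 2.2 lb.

2084 mg

Weight = 164 lb ÷ 2.2 lb/kg = 74.54545 kg
Dose = 211 mcg/kg/min × 74.54545 kg = 15729.09 mcg/min
15729.09 mcg/min × 60 min/hr = 943745.5 mcg/hr
Concentration = 4066 mg ÷ 194 mL = 20.95876 mg/mL = 20958.76 mcg/mL
Rate = 943745.5 mcg/hr ÷ 20958.76 mcg/mL = 45.02868 mL/hr
Volume infused = 45.02868 mL/hr × 2.1 hr = 94.56023 mL
Volume remaining = 194 − 94.56023 = 99.43977 mL
Drug remaining = 99.43977 mL × 20958.76 mcg/mL = 2084135 mcg = 2084.135 mg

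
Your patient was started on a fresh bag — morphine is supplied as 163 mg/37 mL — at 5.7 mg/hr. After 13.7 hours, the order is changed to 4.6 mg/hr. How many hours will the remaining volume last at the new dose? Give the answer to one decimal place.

18.5 hours

Initial rate:
Concentration = 163 mg ÷ 37 mL = 4.405405 mg/mL
Rate = 5.7 mg/hr ÷ 4.405405 mg/mL = 1.293865 mL/hr
Volume infused so far = 1.293865 mL/hr × 13.7 hr = 17.72595 mL
Volume remaining = 37 − 17.72595 = 19.27405 mL
New rate:
Rate = 4.6 mg/hr ÷ 4.405405 mg/mL = 1.044172 mL/hr
Time remaining = 19.27405 mL ÷ 1.044172 mL/hr = 18.4587 hr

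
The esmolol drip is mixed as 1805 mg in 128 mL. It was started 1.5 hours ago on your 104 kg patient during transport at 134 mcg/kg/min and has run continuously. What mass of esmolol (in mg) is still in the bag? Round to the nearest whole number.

551 mg

Dose = 134 mcg/kg/min × 104 kg = 13936 mcg/min
13936 mcg/min × 60 min/hr = 836160 mcg/hr
Concentration = 1805 mg ÷ 128 mL = 14.10156 mg/mL = 14101.56 mcg/mL
Rate = 836160 mcg/hr ÷ 14101.56 mcg/mL = 59.29556 mL/hr
Volume infused = 59.29556 mL/hr × 1.5 hr = 88.94334 mL
Volume remaining = 128 − 88.94334 = 39.05666 mL
Drug remaining = 39.05666 mL × 14101.56 mcg/mL = 550760 mcg = 550.76 mg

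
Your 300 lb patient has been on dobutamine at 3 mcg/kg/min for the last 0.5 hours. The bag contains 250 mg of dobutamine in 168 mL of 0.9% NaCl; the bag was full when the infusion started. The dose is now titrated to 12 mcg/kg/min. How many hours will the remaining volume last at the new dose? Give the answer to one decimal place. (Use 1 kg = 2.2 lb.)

Initial rate:
Weight = 300 lb ÷ 2.2 lb/kg = 136.3636 kg
Dose = 3 mcg/kg/min × 136.3636 kg = 409.0909 mcg/min
409.0909 mcg/min × 60 min/hr = 24545.45 mcg/hr
Concentration = 250 mg ÷ 168 mL = 1.488095 mg/mL = 1488.095 mcg/mL
Rate = 24545.45 mcg/hr ÷ 1488.095 mcg/mL = 16.49455 mL/hr
Volume infused so far = 16.49455 mL/hr × 0.5 hr = 8.247273 mL
Volume remaining = 168 − 8.247273 = 159.7527 mL
New rate:
Dose = 12 mcg/kg/min × 136.3636 kg = 1636.364 mcg/min
1636.364 mcg/min × 60 min/hr = 98181.82 mcg/hr
Rate = 98181.82 mcg/hr ÷ 1488.095 mcg/mL = 65.97818 mL/hr
Time remaining = 159.7527 mL ÷ 65.97818 mL/hr = 2.421296 hr

2.4 hours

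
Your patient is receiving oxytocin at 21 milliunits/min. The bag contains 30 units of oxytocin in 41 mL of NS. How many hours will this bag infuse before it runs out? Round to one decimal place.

21 milliunits/min × 60 min/hr = 1260 milliunits/hr
Concentration = 30 units ÷ 41 mL = 0.7317073 units/mL = 731.7073 milliunits/mL
Rate = 1260 milliunits/hr ÷ 731.7073 milliunits/mL = 1.722 mL/hr
Duration = 41 mL ÷ 1.722 mL/hr = 23.80952 hr

23.8 hours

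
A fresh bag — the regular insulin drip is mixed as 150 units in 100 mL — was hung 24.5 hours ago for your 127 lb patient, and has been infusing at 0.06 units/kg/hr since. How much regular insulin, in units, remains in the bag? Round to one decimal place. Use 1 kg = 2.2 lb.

65.1 units

Weight = 127 lb ÷ 2.2 lb/kg = 57.72727 kg
Dose = 0.06 units/kg/hr × 57.72727 kg = 3.463636 units/hr
Concentration = 150 units ÷ 100 mL = 1.5 units/mL
Rate = 3.463636 units/hr ÷ 1.5 units/mL = 2.309091 mL/hr
Volume infused = 2.309091 mL/hr × 24.5 hr = 56.57273 mL
Volume remaining = 100 − 56.57273 = 43.42727 mL
Drug remaining = 43.42727 mL × 1.5 units/mL = 65.14091 units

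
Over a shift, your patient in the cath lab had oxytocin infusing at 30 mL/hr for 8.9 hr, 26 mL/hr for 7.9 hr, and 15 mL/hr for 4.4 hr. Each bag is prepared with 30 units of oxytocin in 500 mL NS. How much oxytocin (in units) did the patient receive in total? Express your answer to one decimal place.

32.3 units

Concentration = 30 units ÷ 500 mL = 0.06 units/mL
Stage 1: 30 mL/hr × 8.9 hr = 267 mL → 267 mL × 0.06 units/mL = 16.02 units
Stage 2: 26 mL/hr × 7.9 hr = 205.4 mL → 205.4 mL × 0.06 units/mL = 12.324 units
Stage 3: 15 mL/hr × 4.4 hr = 66 mL → 66 mL × 0.06 units/mL = 3.96 units
Total = 16.02 + 12.324 + 3.96 = 32.304 units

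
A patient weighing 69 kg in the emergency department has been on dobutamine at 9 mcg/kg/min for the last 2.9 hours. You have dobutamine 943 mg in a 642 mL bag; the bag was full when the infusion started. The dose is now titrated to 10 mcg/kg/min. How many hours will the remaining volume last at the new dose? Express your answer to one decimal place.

Initial rate:
Dose = 9 mcg/kg/min × 69 kg = 621 mcg/min
621 mcg/min × 60 min/hr = 37260 mcg/hr
Concentration = 943 mg ÷ 642 mL = 1.468847 mg/mL = 1468.847 mcg/mL
Rate = 37260 mcg/hr ÷ 1468.847 mcg/mL = 25.36683 mL/hr
Volume infused so far = 25.36683 mL/hr × 2.9 hr = 73.5638 mL
Volume remaining = 642 − 73.5638 = 568.4362 mL
New rate:
Dose = 10 mcg/kg/min × 69 kg = 690 mcg/min
690 mcg/min × 60 min/hr = 41400 mcg/hr
Rate = 41400 mcg/hr ÷ 1468.847 mcg/mL = 28.18537 mL/hr
Time remaining = 568.4362 mL ÷ 28.18537 mL/hr = 20.16778 hr

20.2 hours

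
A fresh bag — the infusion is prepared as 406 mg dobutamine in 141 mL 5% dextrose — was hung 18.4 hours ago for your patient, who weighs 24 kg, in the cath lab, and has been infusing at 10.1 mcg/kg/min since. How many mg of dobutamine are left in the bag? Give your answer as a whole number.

Dose = 10.1 mcg/kg/min × 24 kg = 242.4 mcg/min
242.4 mcg/min × 60 min/hr = 14544 mcg/hr
Concentration = 406 mg ÷ 141 mL = 2.879433 mg/mL = 2879.433 mcg/mL
Rate = 14544 mcg/hr ÷ 2879.433 mcg/mL = 5.050995 mL/hr
Volume infused = 5.050995 mL/hr × 18.4 hr = 92.93831 mL
Volume remaining = 141 − 92.93831 = 48.06169 mL
Drug remaining = 48.06169 mL × 2879.433 mcg/mL = 138390.4 mcg = 138.3904 mg

138 mg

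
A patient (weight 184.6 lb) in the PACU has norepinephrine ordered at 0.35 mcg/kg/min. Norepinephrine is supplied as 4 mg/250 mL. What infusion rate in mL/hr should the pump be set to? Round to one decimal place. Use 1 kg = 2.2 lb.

Weight = 184.6 lb ÷ 2.2 lb/kg = 83.90909 kg
Dose = 0.35 mcg/kg/min × 83.90909 kg = 29.36818 mcg/min
29.36818 mcg/min × 60 min/hr = 1762.091 mcg/hr
Concentration = 4 mg ÷ 250 mL = 0.016 mg/mL = 16 mcg/mL
Rate = 1762.091 mcg/hr ÷ 16 mcg/mL = 110.1307 mL/hr

110.1 mL/hr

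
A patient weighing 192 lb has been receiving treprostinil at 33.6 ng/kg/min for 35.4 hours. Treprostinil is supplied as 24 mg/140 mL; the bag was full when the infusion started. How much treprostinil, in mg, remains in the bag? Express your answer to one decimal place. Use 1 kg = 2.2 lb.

17.8 mg

Weight = 192 lb ÷ 2.2 lb/kg = 87.27273 kg
Dose = 33.6 ng/kg/min × 87.27273 kg = 2932.364 ng/min
2932.364 ng/min × 60 min/hr = 175941.8 ng/hr
Concentration = 24 mg ÷ 140 mL = 0.1714286 mg/mL = 171428.6 ng/mL
Rate = 175941.8 ng/hr ÷ 171428.6 ng/mL = 1.026327 mL/hr
Volume infused = 1.026327 mL/hr × 35.4 hr = 36.33199 mL
Volume remaining = 140 − 36.33199 = 103.668 mL
Drug remaining = 103.668 mL × 171428.6 ng/mL = 17771660 ng = 17.77166 mg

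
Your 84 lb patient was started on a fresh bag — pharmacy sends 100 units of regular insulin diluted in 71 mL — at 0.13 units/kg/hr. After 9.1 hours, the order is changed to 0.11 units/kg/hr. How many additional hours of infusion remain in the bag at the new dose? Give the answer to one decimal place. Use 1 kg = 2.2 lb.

13.1 hours

Initial rate:
Weight = 84 lb ÷ 2.2 lb/kg = 38.18182 kg
Dose = 0.13 units/kg/hr × 38.18182 kg = 4.963636 units/hr
Concentration = 100 units ÷ 71 mL = 1.408451 units/mL
Rate = 4.963636 units/hr ÷ 1.408451 units/mL = 3.524182 mL/hr
Volume infused so far = 3.524182 mL/hr × 9.1 hr = 32.07005 mL
Volume remaining = 71 − 32.07005 = 38.92995 mL
New rate:
Dose = 0.11 units/kg/hr × 38.18182 kg = 4.2 units/hr
Rate = 4.2 units/hr ÷ 1.408451 units/mL = 2.982 mL/hr
Time remaining = 38.92995 mL ÷ 2.982 mL/hr = 13.05498 hr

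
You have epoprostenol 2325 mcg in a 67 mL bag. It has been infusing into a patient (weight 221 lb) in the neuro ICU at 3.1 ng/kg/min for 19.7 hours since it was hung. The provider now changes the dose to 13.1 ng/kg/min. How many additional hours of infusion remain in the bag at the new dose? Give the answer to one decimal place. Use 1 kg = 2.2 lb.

24.8 hours

Initial rate:
Weight = 221 lb ÷ 2.2 lb/kg = 100.4545 kg
Dose = 3.1 ng/kg/min × 100.4545 kg = 311.4091 ng/min
311.4091 ng/min × 60 min/hr = 18684.55 ng/hr
Concentration = 2325 mcg ÷ 67 mL = 34.70149 mcg/mL = 34701.49 ng/mL
Rate = 18684.55 ng/hr ÷ 34701.49 ng/mL = 0.5384364 mL/hr
Volume infused so far = 0.5384364 mL/hr × 19.7 hr = 10.6072 mL
Volume remaining = 67 − 10.6072 = 56.3928 mL
New rate:
Dose = 13.1 ng/kg/min × 100.4545 kg = 1315.955 ng/min
1315.955 ng/min × 60 min/hr = 78957.27 ng/hr
Rate = 78957.27 ng/hr ÷ 34701.49 ng/mL = 2.275328 mL/hr
Time remaining = 56.3928 mL ÷ 2.275328 mL/hr = 24.78447 hr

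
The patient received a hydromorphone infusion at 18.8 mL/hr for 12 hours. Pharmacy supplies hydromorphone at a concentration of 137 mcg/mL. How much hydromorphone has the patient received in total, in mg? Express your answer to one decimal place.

Concentration = 137 mcg/mL = 0.137 mg/mL
Drug rate = 18.8 mL/hr × 0.137 mg/mL = 2.5756 mg/hr
Total = 2.5756 mg/hr × 12 hr = 30.9072 mg

30.9 mg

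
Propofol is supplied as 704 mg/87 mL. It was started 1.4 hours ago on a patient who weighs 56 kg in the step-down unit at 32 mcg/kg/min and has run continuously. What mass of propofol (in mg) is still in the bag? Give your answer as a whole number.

Dose = 32 mcg/kg/min × 56 kg = 1792 mcg/min
1792 mcg/min × 60 min/hr = 107520 mcg/hr
Concentration = 704 mg ÷ 87 mL = 8.091954 mg/mL = 8091.954 mcg/mL
Rate = 107520 mcg/hr ÷ 8091.954 mcg/mL = 13.28727 mL/hr
Volume infused = 13.28727 mL/hr × 1.4 hr = 18.60218 mL
Volume remaining = 87 − 18.60218 = 68.39782 mL
Drug remaining = 68.39782 mL × 8091.954 mcg/mL = 553472 mcg = 553.472 mg

553 mg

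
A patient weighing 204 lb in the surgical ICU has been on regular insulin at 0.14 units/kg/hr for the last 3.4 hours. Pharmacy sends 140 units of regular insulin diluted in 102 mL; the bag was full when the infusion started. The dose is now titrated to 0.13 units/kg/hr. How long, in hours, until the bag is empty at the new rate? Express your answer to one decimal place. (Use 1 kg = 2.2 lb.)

Initial rate:
Weight = 204 lb ÷ 2.2 lb/kg = 92.72727 kg
Dose = 0.14 units/kg/hr × 92.72727 kg = 12.98182 units/hr
Concentration = 140 units ÷ 102 mL = 1.372549 units/mL
Rate = 12.98182 units/hr ÷ 1.372549 units/mL = 9.458182 mL/hr
Volume infused so far = 9.458182 mL/hr × 3.4 hr = 32.15782 mL
Volume remaining = 102 − 32.15782 = 69.84218 mL
New rate:
Dose = 0.13 units/kg/hr × 92.72727 kg = 12.05455 units/hr
Rate = 12.05455 units/hr ÷ 1.372549 units/mL = 8.782597 mL/hr
Time remaining = 69.84218 mL ÷ 8.782597 mL/hr = 7.952338 hr

8.0 hours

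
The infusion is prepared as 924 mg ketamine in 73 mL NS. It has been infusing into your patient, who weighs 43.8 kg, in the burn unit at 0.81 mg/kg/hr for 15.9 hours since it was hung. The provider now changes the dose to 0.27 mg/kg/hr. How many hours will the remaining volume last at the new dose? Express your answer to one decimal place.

Initial rate:
Dose = 0.81 mg/kg/hr × 43.8 kg = 35.478 mg/hr
Concentration = 924 mg ÷ 73 mL = 12.65753 mg/mL
Rate = 35.478 mg/hr ÷ 12.65753 mg/mL = 2.802916 mL/hr
Volume infused so far = 2.802916 mL/hr × 15.9 hr = 44.56636 mL
Volume remaining = 73 − 44.56636 = 28.43364 mL
New rate:
Dose = 0.27 mg/kg/hr × 43.8 kg = 11.826 mg/hr
Rate = 11.826 mg/hr ÷ 12.65753 mg/mL = 0.9343052 mL/hr
Time remaining = 28.43364 mL ÷ 0.9343052 mL/hr = 30.43293 hr

30.4 hours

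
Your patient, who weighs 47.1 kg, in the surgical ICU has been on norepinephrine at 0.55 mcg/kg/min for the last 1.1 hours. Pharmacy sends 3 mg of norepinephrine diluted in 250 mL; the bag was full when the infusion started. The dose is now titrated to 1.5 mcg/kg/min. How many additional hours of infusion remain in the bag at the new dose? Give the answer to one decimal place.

Initial rate:
Dose = 0.55 mcg/kg/min × 47.1 kg = 25.905 mcg/min
25.905 mcg/min × 60 min/hr = 1554.3 mcg/hr
Concentration = 3 mg ÷ 250 mL = 0.012 mg/mL = 12 mcg/mL
Rate = 1554.3 mcg/hr ÷ 12 mcg/mL = 129.525 mL/hr
Volume infused so far = 129.525 mL/hr × 1.1 hr = 142.4775 mL
Volume remaining = 250 − 142.4775 = 107.5225 mL
New rate:
Dose = 1.5 mcg/kg/min × 47.1 kg = 70.65 mcg/min
70.65 mcg/min × 60 min/hr = 4239 mcg/hr
Rate = 4239 mcg/hr ÷ 12 mcg/mL = 353.25 mL/hr
Time remaining = 107.5225 mL ÷ 353.25 mL/hr = 0.3043808 hr

0.3 hours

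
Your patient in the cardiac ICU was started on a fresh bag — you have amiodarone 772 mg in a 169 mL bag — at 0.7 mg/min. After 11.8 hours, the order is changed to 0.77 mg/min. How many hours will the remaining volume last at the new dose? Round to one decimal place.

6.0 hours

Initial rate:
0.7 mg/min × 60 min/hr = 42 mg/hr
Concentration = 772 mg ÷ 169 mL = 4.568047 mg/mL
Rate = 42 mg/hr ÷ 4.568047 mg/mL = 9.194301 mL/hr
Volume infused so far = 9.194301 mL/hr × 11.8 hr = 108.4927 mL
Volume remaining = 169 − 108.4927 = 60.50725 mL
New rate:
0.77 mg/min × 60 min/hr = 46.2 mg/hr
Rate = 46.2 mg/hr ÷ 4.568047 mg/mL = 10.11373 mL/hr
Time remaining = 60.50725 mL ÷ 10.11373 mL/hr = 5.982684 hr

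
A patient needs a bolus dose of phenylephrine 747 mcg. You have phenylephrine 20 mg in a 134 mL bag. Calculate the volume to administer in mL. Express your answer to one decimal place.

5.0 mL

Concentration = 20 mg ÷ 134 mL = 0.1492537 mg/mL = 149.2537 mcg/mL
Volume = 747 mcg ÷ 149.2537 mcg/mL = 5.0049 mL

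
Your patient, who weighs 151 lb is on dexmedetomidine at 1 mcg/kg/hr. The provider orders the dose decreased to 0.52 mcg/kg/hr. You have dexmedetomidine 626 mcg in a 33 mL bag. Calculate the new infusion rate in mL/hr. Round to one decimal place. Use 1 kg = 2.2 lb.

Weight = 151 lb ÷ 2.2 lb/kg = 68.63636 kg
Dose = 0.52 mcg/kg/hr × 68.63636 kg = 35.69091 mcg/hr
Concentration = 626 mcg ÷ 33 mL = 18.9697 mcg/mL
Rate = 35.69091 mcg/hr ÷ 18.9697 mcg/mL = 1.88147 mL/hr

1.9 mL/hr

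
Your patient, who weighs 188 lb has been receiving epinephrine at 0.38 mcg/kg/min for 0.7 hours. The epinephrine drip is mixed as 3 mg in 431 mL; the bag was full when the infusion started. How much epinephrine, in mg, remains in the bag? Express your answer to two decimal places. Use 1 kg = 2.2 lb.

Weight = 188 lb ÷ 2.2 lb/kg = 85.45455 kg
Dose = 0.38 mcg/kg/min × 85.45455 kg = 32.47273 mcg/min
32.47273 mcg/min × 60 min/hr = 1948.364 mcg/hr
Concentration = 3 mg ÷ 431 mL = 0.006960557 mg/mL = 6.960557 mcg/mL
Rate = 1948.364 mcg/hr ÷ 6.960557 mcg/mL = 279.9149 mL/hr
Volume infused = 279.9149 mL/hr × 0.7 hr = 195.9404 mL
Volume remaining = 431 − 195.9404 = 235.0596 mL
Drug remaining = 235.0596 mL × 6.960557 mcg/mL = 1636.145 mcg = 1.636145 mg

1.64 mg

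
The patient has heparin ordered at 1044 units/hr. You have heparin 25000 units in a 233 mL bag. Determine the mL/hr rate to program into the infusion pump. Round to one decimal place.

9.7 mL/hr

Concentration = 25000 units ÷ 233 mL = 107.2961 units/mL
Rate = 1044 units/hr ÷ 107.2961 units/mL = 9.73008 mL/hr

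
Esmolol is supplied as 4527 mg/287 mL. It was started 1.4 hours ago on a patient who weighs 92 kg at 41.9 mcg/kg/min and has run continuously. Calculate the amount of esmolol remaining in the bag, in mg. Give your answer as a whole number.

Dose = 41.9 mcg/kg/min × 92 kg = 3854.8 mcg/min
3854.8 mcg/min × 60 min/hr = 231288 mcg/hr
Concentration = 4527 mg ÷ 287 mL = 15.77352 mg/mL = 15773.52 mcg/mL
Rate = 231288 mcg/hr ÷ 15773.52 mcg/mL = 14.66306 mL/hr
Volume infused = 14.66306 mL/hr × 1.4 hr = 20.52828 mL
Volume remaining = 287 − 20.52828 = 266.4717 mL
Drug remaining = 266.4717 mL × 15773.52 mcg/mL = 4203197 mcg = 4203.197 mg

4203 mg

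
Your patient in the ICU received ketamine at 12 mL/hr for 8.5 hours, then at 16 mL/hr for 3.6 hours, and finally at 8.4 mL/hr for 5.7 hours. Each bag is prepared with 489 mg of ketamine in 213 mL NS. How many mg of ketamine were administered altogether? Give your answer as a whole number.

Concentration = 489 mg ÷ 213 mL = 2.295775 mg/mL
Stage 1: 12 mL/hr × 8.5 hr = 102 mL → 102 mL × 2.295775 mg/mL = 234.169 mg
Stage 2: 16 mL/hr × 3.6 hr = 57.6 mL → 57.6 mL × 2.295775 mg/mL = 132.2366 mg
Stage 3: 8.4 mL/hr × 5.7 hr = 47.88 mL → 47.88 mL × 2.295775 mg/mL = 109.9217 mg
Total = 234.169 + 132.2366 + 109.9217 = 476.3273 mg

476 mg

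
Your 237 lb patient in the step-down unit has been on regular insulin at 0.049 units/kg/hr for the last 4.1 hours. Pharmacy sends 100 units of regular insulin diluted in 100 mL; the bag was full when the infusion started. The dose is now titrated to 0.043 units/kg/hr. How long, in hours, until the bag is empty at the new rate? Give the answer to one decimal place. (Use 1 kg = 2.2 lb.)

Initial rate:
Weight = 237 lb ÷ 2.2 lb/kg = 107.7273 kg
Dose = 0.049 units/kg/hr × 107.7273 kg = 5.278636 units/hr
Concentration = 100 units ÷ 100 mL = 1 units/mL
Rate = 5.278636 units/hr ÷ 1 units/mL = 5.278636 mL/hr
Volume infused so far = 5.278636 mL/hr × 4.1 hr = 21.64241 mL
Volume remaining = 100 − 21.64241 = 78.35759 mL
New rate:
Dose = 0.043 units/kg/hr × 107.7273 kg = 4.632273 units/hr
Rate = 4.632273 units/hr ÷ 1 units/mL = 4.632273 mL/hr
Time remaining = 78.35759 mL ÷ 4.632273 mL/hr = 16.91558 hr

16.9 hours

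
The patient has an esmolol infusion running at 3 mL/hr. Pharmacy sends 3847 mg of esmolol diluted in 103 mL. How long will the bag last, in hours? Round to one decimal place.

Duration = 103 mL ÷ 3 mL/hr = 34.33333 hr

34.3 hours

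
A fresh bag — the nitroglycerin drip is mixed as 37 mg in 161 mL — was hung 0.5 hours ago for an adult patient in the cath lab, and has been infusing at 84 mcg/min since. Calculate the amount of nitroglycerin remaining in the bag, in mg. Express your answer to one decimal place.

84 mcg/min × 60 min/hr = 5040 mcg/hr
Concentration = 37 mg ÷ 161 mL = 0.2298137 mg/mL = 229.8137 mcg/mL
Rate = 5040 mcg/hr ÷ 229.8137 mcg/mL = 21.93081 mL/hr
Volume infused = 21.93081 mL/hr × 0.5 hr = 10.96541 mL
Volume remaining = 161 − 10.96541 = 150.0346 mL
Drug remaining = 150.0346 mL × 229.8137 mcg/mL = 34480 mcg = 34.48 mg

34.5 mg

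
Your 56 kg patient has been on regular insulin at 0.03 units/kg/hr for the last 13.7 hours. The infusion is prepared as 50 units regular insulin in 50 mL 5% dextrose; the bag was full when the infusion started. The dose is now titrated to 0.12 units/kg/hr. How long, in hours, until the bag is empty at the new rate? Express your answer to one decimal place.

Initial rate:
Dose = 0.03 units/kg/hr × 56 kg = 1.68 units/hr
Concentration = 50 units ÷ 50 mL = 1 units/mL
Rate = 1.68 units/hr ÷ 1 units/mL = 1.68 mL/hr
Volume infused so far = 1.68 mL/hr × 13.7 hr = 23.016 mL
Volume remaining = 50 − 23.016 = 26.984 mL
New rate:
Dose = 0.12 units/kg/hr × 56 kg = 6.72 units/hr
Rate = 6.72 units/hr ÷ 1 units/mL = 6.72 mL/hr
Time remaining = 26.984 mL ÷ 6.72 mL/hr = 4.015476 hr

4.0 hours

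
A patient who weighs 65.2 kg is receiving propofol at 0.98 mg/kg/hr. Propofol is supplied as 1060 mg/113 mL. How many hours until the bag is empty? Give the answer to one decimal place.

Dose = 0.98 mg/kg/hr × 65.2 kg = 63.896 mg/hr
Concentration = 1060 mg ÷ 113 mL = 9.380531 mg/mL
Rate = 63.896 mg/hr ÷ 9.380531 mg/mL = 6.811555 mL/hr
Duration = 113 mL ÷ 6.811555 mL/hr = 16.58946 hr

16.6 hours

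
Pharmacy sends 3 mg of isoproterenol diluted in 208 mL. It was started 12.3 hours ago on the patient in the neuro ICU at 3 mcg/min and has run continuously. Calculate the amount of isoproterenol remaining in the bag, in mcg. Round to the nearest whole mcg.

786 mcg

3 mcg/min × 60 min/hr = 180 mcg/hr
Concentration = 3 mg ÷ 208 mL = 0.01442308 mg/mL = 14.42308 mcg/mL
Rate = 180 mcg/hr ÷ 14.42308 mcg/mL = 12.48 mL/hr
Volume infused = 12.48 mL/hr × 12.3 hr = 153.504 mL
Volume remaining = 208 − 153.504 = 54.496 mL
Drug remaining = 54.496 mL × 14.42308 mcg/mL = 786 mcg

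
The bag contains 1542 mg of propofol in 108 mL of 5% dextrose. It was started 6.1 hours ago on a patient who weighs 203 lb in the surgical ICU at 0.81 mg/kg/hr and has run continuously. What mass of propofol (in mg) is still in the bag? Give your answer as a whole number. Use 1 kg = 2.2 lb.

Weight = 203 lb ÷ 2.2 lb/kg = 92.27273 kg
Dose = 0.81 mg/kg/hr × 92.27273 kg = 74.74091 mg/hr
Concentration = 1542 mg ÷ 108 mL = 14.27778 mg/mL
Rate = 74.74091 mg/hr ÷ 14.27778 mg/mL = 5.234772 mL/hr
Volume infused = 5.234772 mL/hr × 6.1 hr = 31.93211 mL
Volume remaining = 108 − 31.93211 = 76.06789 mL
Drug remaining = 76.06789 mL × 14.27778 mg/mL = 1086.08 mg

1086 mg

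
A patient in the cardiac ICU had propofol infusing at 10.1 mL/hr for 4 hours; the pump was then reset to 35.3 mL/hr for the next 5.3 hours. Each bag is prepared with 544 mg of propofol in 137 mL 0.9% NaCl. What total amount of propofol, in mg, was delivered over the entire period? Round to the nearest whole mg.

903 mg

Concentration = 544 mg ÷ 137 mL = 3.970803 mg/mL
Stage 1: 10.1 mL/hr × 4 hr = 40.4 mL → 40.4 mL × 3.970803 mg/mL = 160.4204 mg
Stage 2: 35.3 mL/hr × 5.3 hr = 187.09 mL → 187.09 mL × 3.970803 mg/mL = 742.8975 mg
Total = 160.4204 + 742.8975 = 903.318 mg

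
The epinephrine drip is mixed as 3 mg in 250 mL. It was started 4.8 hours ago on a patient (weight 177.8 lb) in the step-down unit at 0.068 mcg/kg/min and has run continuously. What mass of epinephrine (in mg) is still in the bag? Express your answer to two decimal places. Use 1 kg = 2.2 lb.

Weight = 177.8 lb ÷ 2.2 lb/kg = 80.81818 kg
Dose = 0.068 mcg/kg/min × 80.81818 kg = 5.495636 mcg/min
5.495636 mcg/min × 60 min/hr = 329.7382 mcg/hr
Concentration = 3 mg ÷ 250 mL = 0.012 mg/mL = 12 mcg/mL
Rate = 329.7382 mcg/hr ÷ 12 mcg/mL = 27.47818 mL/hr
Volume infused = 27.47818 mL/hr × 4.8 hr = 131.8953 mL
Volume remaining = 250 − 131.8953 = 118.1047 mL
Drug remaining = 118.1047 mL × 12 mcg/mL = 1417.257 mcg = 1.417257 mg

1.42 mg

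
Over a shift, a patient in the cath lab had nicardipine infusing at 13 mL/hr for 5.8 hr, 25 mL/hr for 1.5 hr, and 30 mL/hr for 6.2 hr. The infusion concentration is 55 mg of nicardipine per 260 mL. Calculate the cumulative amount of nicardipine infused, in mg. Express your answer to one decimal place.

Concentration = 55 mg ÷ 260 mL = 0.2115385 mg/mL
Stage 1: 13 mL/hr × 5.8 hr = 75.4 mL → 75.4 mL × 0.2115385 mg/mL = 15.95 mg
Stage 2: 25 mL/hr × 1.5 hr = 37.5 mL → 37.5 mL × 0.2115385 mg/mL = 7.932692 mg
Stage 3: 30 mL/hr × 6.2 hr = 186 mL → 186 mL × 0.2115385 mg/mL = 39.34615 mg
Total = 15.95 + 7.932692 + 39.34615 = 63.22885 mg

63.2 mg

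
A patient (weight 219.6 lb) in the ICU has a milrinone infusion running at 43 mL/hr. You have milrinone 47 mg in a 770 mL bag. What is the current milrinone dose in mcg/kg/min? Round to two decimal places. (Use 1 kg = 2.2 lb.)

Weight = 219.6 lb ÷ 2.2 lb/kg = 99.81818 kg
Concentration = 47 mg ÷ 770 mL = 0.06103896 mg/mL = 61.03896 mcg/mL
Drug rate = 43 mL/hr × 61.03896 mcg/mL = 2624.675 mcg/hr
2624.675 mcg/hr ÷ 60 min/hr = 43.74459 mcg/min
43.74459 mcg/min ÷ 99.81818 kg = 0.4382427 mcg/kg/min

0.44 mcg/kg/min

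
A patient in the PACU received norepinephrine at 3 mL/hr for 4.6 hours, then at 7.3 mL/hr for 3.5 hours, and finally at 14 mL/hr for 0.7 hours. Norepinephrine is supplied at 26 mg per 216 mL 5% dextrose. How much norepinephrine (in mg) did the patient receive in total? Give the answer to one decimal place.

5.9 mg

Concentration = 26 mg ÷ 216 mL = 0.1203704 mg/mL
Stage 1: 3 mL/hr × 4.6 hr = 13.8 mL → 13.8 mL × 0.1203704 mg/mL = 1.661111 mg
Stage 2: 7.3 mL/hr × 3.5 hr = 25.55 mL → 25.55 mL × 0.1203704 mg/mL = 3.075463 mg
Stage 3: 14 mL/hr × 0.7 hr = 9.8 mL → 9.8 mL × 0.1203704 mg/mL = 1.17963 mg
Total = 1.661111 + 3.075463 + 1.17963 = 5.916204 mg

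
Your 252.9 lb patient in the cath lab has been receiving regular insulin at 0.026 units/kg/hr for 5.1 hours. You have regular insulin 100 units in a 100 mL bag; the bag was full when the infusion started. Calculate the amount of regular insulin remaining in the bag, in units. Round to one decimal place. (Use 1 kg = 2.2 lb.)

Weight = 252.9 lb ÷ 2.2 lb/kg = 114.9545 kg
Dose = 0.026 units/kg/hr × 114.9545 kg = 2.988818 units/hr
Concentration = 100 units ÷ 100 mL = 1 units/mL
Rate = 2.988818 units/hr ÷ 1 units/mL = 2.988818 mL/hr
Volume infused = 2.988818 mL/hr × 5.1 hr = 15.24297 mL
Volume remaining = 100 − 15.24297 = 84.75703 mL
Drug remaining = 84.75703 mL × 1 units/mL = 84.75703 units

84.8 units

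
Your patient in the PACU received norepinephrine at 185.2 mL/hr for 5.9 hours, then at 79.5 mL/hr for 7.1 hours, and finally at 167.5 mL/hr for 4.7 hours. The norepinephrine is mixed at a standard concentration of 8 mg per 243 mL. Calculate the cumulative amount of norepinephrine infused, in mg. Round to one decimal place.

Concentration = 8 mg ÷ 243 mL = 0.03292181 mg/mL
Stage 1: 185.2 mL/hr × 5.9 hr = 1092.68 mL → 1092.68 mL × 0.03292181 mg/mL = 35.973 mg
Stage 2: 79.5 mL/hr × 7.1 hr = 564.45 mL → 564.45 mL × 0.03292181 mg/mL = 18.58272 mg
Stage 3: 167.5 mL/hr × 4.7 hr = 787.25 mL → 787.25 mL × 0.03292181 mg/mL = 25.9177 mg
Total = 35.973 + 18.58272 + 25.9177 = 80.47342 mg

80.5 mg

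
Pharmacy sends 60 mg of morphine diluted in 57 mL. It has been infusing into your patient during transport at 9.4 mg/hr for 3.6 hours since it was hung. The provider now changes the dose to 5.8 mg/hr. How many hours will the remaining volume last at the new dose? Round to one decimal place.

4.5 hours

Initial rate:
Concentration = 60 mg ÷ 57 mL = 1.052632 mg/mL
Rate = 9.4 mg/hr ÷ 1.052632 mg/mL = 8.93 mL/hr
Volume infused so far = 8.93 mL/hr × 3.6 hr = 32.148 mL
Volume remaining = 57 − 32.148 = 24.852 mL
New rate:
Rate = 5.8 mg/hr ÷ 1.052632 mg/mL = 5.51 mL/hr
Time remaining = 24.852 mL ÷ 5.51 mL/hr = 4.510345 hr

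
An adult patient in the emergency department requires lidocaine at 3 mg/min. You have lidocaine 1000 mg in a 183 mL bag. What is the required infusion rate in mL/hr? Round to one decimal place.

3 mg/min × 60 min/hr = 180 mg/hr
Concentration = 1000 mg ÷ 183 mL = 5.464481 mg/mL
Rate = 180 mg/hr ÷ 5.464481 mg/mL = 32.94 mL/hr

32.9 mL/hr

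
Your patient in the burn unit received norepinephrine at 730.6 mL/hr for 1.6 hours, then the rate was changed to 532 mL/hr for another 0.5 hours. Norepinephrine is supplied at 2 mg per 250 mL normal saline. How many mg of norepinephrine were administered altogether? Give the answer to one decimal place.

11.5 mg

Concentration = 2 mg ÷ 250 mL = 0.008 mg/mL
Stage 1: 730.6 mL/hr × 1.6 hr = 1168.96 mL → 1168.96 mL × 0.008 mg/mL = 9.35168 mg
Stage 2: 532 mL/hr × 0.5 hr = 266 mL → 266 mL × 0.008 mg/mL = 2.128 mg
Total = 9.35168 + 2.128 = 11.47968 mg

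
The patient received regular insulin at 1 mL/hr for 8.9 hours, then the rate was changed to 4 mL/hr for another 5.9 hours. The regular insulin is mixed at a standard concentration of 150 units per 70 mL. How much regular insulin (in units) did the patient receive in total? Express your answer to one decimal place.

Concentration = 150 units ÷ 70 mL = 2.142857 units/mL
Stage 1: 1 mL/hr × 8.9 hr = 8.9 mL → 8.9 mL × 2.142857 units/mL = 19.07143 units
Stage 2: 4 mL/hr × 5.9 hr = 23.6 mL → 23.6 mL × 2.142857 units/mL = 50.57143 units
Total = 19.07143 + 50.57143 = 69.64286 units

69.6 units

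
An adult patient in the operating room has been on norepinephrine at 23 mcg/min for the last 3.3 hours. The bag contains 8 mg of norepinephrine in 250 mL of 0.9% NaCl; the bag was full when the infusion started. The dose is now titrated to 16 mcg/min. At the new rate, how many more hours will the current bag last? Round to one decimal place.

3.6 hours

Initial rate:
23 mcg/min × 60 min/hr = 1380 mcg/hr
Concentration = 8 mg ÷ 250 mL = 0.032 mg/mL = 32 mcg/mL
Rate = 1380 mcg/hr ÷ 32 mcg/mL = 43.125 mL/hr
Volume infused so far = 43.125 mL/hr × 3.3 hr = 142.3125 mL
Volume remaining = 250 − 142.3125 = 107.6875 mL
New rate:
16 mcg/min × 60 min/hr = 960 mcg/hr
Rate = 960 mcg/hr ÷ 32 mcg/mL = 30 mL/hr
Time remaining = 107.6875 mL ÷ 30 mL/hr = 3.589583 hr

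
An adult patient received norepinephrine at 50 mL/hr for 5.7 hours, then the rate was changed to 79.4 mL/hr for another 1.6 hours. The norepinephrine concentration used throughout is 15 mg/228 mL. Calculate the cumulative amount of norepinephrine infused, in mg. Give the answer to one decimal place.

27.1 mg

Concentration = 15 mg ÷ 228 mL = 0.06578947 mg/mL
Stage 1: 50 mL/hr × 5.7 hr = 285 mL → 285 mL × 0.06578947 mg/mL = 18.75 mg
Stage 2: 79.4 mL/hr × 1.6 hr = 127.04 mL → 127.04 mL × 0.06578947 mg/mL = 8.357895 mg
Total = 18.75 + 8.357895 = 27.10789 mg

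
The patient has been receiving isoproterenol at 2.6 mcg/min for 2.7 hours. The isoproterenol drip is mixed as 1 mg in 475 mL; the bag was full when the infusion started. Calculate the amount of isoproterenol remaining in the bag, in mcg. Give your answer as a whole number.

579 mcg

2.6 mcg/min × 60 min/hr = 156 mcg/hr
Concentration = 1 mg ÷ 475 mL = 0.002105263 mg/mL = 2.105263 mcg/mL
Rate = 156 mcg/hr ÷ 2.105263 mcg/mL = 74.1 mL/hr
Volume infused = 74.1 mL/hr × 2.7 hr = 200.07 mL
Volume remaining = 475 − 200.07 = 274.93 mL
Drug remaining = 274.93 mL × 2.105263 mcg/mL = 578.8 mcg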